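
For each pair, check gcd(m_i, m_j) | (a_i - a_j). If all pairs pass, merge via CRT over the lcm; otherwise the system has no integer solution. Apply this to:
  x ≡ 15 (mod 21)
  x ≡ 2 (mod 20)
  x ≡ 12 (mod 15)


Moduli 21, 20, 15 are not pairwise coprime, so CRT works modulo lcm(m_i) when all pairwise compatibility conditions hold.
Pairwise compatibility: gcd(m_i, m_j) must divide a_i - a_j for every pair.
Merge one congruence at a time:
  Start: x ≡ 15 (mod 21).
  Combine with x ≡ 2 (mod 20): gcd(21, 20) = 1; 2 - 15 = -13, which IS divisible by 1, so compatible.
    Write x = 15 + 21·t and substitute into x ≡ 2 (mod 20): 21·t ≡ 2 − 15 = -13 (mod 20).
    Reduce coefficients mod 20: 1·t ≡ 7 (mod 20).
    So t ≡ 7 (mod 20).
    Then x = 15 + 21·7 = 162, valid modulo lcm(21, 20) = 420: x ≡ 162 (mod 420).
  Combine with x ≡ 12 (mod 15): gcd(420, 15) = 15; 12 - 162 = -150, which IS divisible by 15, so compatible.
    Write x = 162 + 420·t and substitute into x ≡ 12 (mod 15): 420·t ≡ 12 − 162 = -150 (mod 15).
    Divide the congruence (and modulus) by g = 15: 28·t ≡ -10 (mod 1).
    Modulo 1 every t works; take t = 0.
    Then x = 162 + 420·0 = 162, valid modulo lcm(420, 15) = 420: x ≡ 162 (mod 420).
Verify: 162 mod 21 = 15, 162 mod 20 = 2, 162 mod 15 = 12.

x ≡ 162 (mod 420).


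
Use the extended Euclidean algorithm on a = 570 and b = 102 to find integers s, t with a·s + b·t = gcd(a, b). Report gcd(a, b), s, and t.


Euclidean algorithm on (570, 102) — divide until remainder is 0:
  570 = 5 · 102 + 60
  102 = 1 · 60 + 42
  60 = 1 · 42 + 18
  42 = 2 · 18 + 6
  18 = 3 · 6 + 0
gcd(570, 102) = 6.
Track Bezout coefficients alongside the remainders: start with r₀ = 570 = a·1 + b·0 (s = 1, t = 0) and r₁ = 102 = a·0 + b·1 (s = 0, t = 1); each new remainder r_{k+1} = r_{k-1} − q_k·r_k inherits s_{k+1} = s_{k-1} − q_k·s_k, t_{k+1} = t_{k-1} − q_k·t_k, so r_k = a·s_k + b·t_k at every step:
  q = 5: r = 60, s = 1 − 5·0 = 1, t = 0 − 5·1 = -5  (check: 570·1 + 102·(-5) = 60)
  q = 1: r = 42, s = 0 − 1·1 = -1, t = 1 − 1·(-5) = 6  (check: 570·(-1) + 102·6 = 42)
  q = 1: r = 18, s = 1 − 1·(-1) = 2, t = -5 − 1·6 = -11  (check: 570·2 + 102·(-11) = 18)
  q = 2: r = 6, s = -1 − 2·2 = -5, t = 6 − 2·(-11) = 28  (check: 570·(-5) + 102·28 = 6)
The row with r = 6 (the gcd) gives the Bezout coefficients s = -5, t = 28.
Result: 570 · (-5) + 102 · (28) = 6.

gcd(570, 102) = 6; s = -5, t = 28 (check: 570·(-5) + 102·28 = 6).


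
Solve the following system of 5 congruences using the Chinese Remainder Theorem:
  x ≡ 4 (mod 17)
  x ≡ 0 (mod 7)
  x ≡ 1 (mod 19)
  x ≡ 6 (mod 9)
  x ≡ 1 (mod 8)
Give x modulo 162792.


Product of moduli M = 17 · 7 · 19 · 9 · 8 = 162792.
Merge one congruence at a time:
  Start: x ≡ 4 (mod 17).
  Combine with x ≡ 0 (mod 7); new modulus lcm = 119.
    Write x = 4 + 17·t and substitute into x ≡ 0 (mod 7): 17·t ≡ 0 − 4 = -4 (mod 7).
    Reduce coefficients mod 7: 3·t ≡ 3 (mod 7).
    The inverse of 3 mod 7 is 5 (since 3·5 = 15 = 2·7 + 1), so t ≡ 5·3 = 15 ≡ 1 (mod 7).
    Then x = 4 + 17·1 = 21, valid modulo lcm(17, 7) = 119: x ≡ 21 (mod 119).
  Combine with x ≡ 1 (mod 19); new modulus lcm = 2261.
    Write x = 21 + 119·t and substitute into x ≡ 1 (mod 19): 119·t ≡ 1 − 21 = -20 (mod 19).
    Reduce coefficients mod 19: 5·t ≡ 18 (mod 19).
    The inverse of 5 mod 19 is 4 (since 5·4 = 20 = 1·19 + 1), so t ≡ 4·18 = 72 ≡ 15 (mod 19).
    Then x = 21 + 119·15 = 1806, valid modulo lcm(119, 19) = 2261: x ≡ 1806 (mod 2261).
  Combine with x ≡ 6 (mod 9); new modulus lcm = 20349.
    Write x = 1806 + 2261·t and substitute into x ≡ 6 (mod 9): 2261·t ≡ 6 − 1806 = -1800 (mod 9).
    Reduce coefficients mod 9: 2·t ≡ 0 (mod 9).
    The inverse of 2 mod 9 is 5 (since 2·5 = 10 = 1·9 + 1), so t ≡ 5·0 = 0 ≡ 0 (mod 9).
    Then x = 1806 + 2261·0 = 1806, valid modulo lcm(2261, 9) = 20349: x ≡ 1806 (mod 20349).
  Combine with x ≡ 1 (mod 8); new modulus lcm = 162792.
    Write x = 1806 + 20349·t and substitute into x ≡ 1 (mod 8): 20349·t ≡ 1 − 1806 = -1805 (mod 8).
    Reduce coefficients mod 8: 5·t ≡ 3 (mod 8).
    The inverse of 5 mod 8 is 5 (since 5·5 = 25 = 3·8 + 1), so t ≡ 5·3 = 15 ≡ 7 (mod 8).
    Then x = 1806 + 20349·7 = 144249, valid modulo lcm(20349, 8) = 162792: x ≡ 144249 (mod 162792).
Verify against each original: 144249 mod 17 = 4, 144249 mod 7 = 0, 144249 mod 19 = 1, 144249 mod 9 = 6, 144249 mod 8 = 1.

x ≡ 144249 (mod 162792).


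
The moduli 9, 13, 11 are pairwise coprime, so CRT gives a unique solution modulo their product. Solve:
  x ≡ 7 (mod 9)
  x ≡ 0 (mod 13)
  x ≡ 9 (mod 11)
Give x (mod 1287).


Moduli 9, 13, 11 are pairwise coprime; by CRT there is a unique solution modulo M = 9 · 13 · 11 = 1287.
Solve pairwise, accumulating the modulus:
  Start with x ≡ 7 (mod 9).
  Combine with x ≡ 0 (mod 13): since gcd(9, 13) = 1, we get a unique residue mod 117.
    Write x = 7 + 9·t and substitute into x ≡ 0 (mod 13): 9·t ≡ 0 − 7 = -7 (mod 13).
    Reduce coefficients mod 13: 9·t ≡ 6 (mod 13).
    The inverse of 9 mod 13 is 3 (since 9·3 = 27 = 2·13 + 1), so t ≡ 3·6 = 18 ≡ 5 (mod 13).
    Then x = 7 + 9·5 = 52, valid modulo lcm(9, 13) = 117: x ≡ 52 (mod 117).
  Combine with x ≡ 9 (mod 11): since gcd(117, 11) = 1, we get a unique residue mod 1287.
    Write x = 52 + 117·t and substitute into x ≡ 9 (mod 11): 117·t ≡ 9 − 52 = -43 (mod 11).
    Reduce coefficients mod 11: 7·t ≡ 1 (mod 11).
    The inverse of 7 mod 11 is 8 (since 7·8 = 56 = 5·11 + 1), so t ≡ 8·1 = 8 ≡ 8 (mod 11).
    Then x = 52 + 117·8 = 988, valid modulo lcm(117, 11) = 1287: x ≡ 988 (mod 1287).
Verify: 988 mod 9 = 7 ✓, 988 mod 13 = 0 ✓, 988 mod 11 = 9 ✓.

x ≡ 988 (mod 1287).


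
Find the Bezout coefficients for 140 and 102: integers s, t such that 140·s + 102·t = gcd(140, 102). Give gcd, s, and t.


Euclidean algorithm on (140, 102) — divide until remainder is 0:
  140 = 1 · 102 + 38
  102 = 2 · 38 + 26
  38 = 1 · 26 + 12
  26 = 2 · 12 + 2
  12 = 6 · 2 + 0
gcd(140, 102) = 2.
Track Bezout coefficients alongside the remainders: start with r₀ = 140 = a·1 + b·0 (s = 1, t = 0) and r₁ = 102 = a·0 + b·1 (s = 0, t = 1); each new remainder r_{k+1} = r_{k-1} − q_k·r_k inherits s_{k+1} = s_{k-1} − q_k·s_k, t_{k+1} = t_{k-1} − q_k·t_k, so r_k = a·s_k + b·t_k at every step:
  q = 1: r = 38, s = 1 − 1·0 = 1, t = 0 − 1·1 = -1  (check: 140·1 + 102·(-1) = 38)
  q = 2: r = 26, s = 0 − 2·1 = -2, t = 1 − 2·(-1) = 3  (check: 140·(-2) + 102·3 = 26)
  q = 1: r = 12, s = 1 − 1·(-2) = 3, t = -1 − 1·3 = -4  (check: 140·3 + 102·(-4) = 12)
  q = 2: r = 2, s = -2 − 2·3 = -8, t = 3 − 2·(-4) = 11  (check: 140·(-8) + 102·11 = 2)
The row with r = 2 (the gcd) gives the Bezout coefficients s = -8, t = 11.
Result: 140 · (-8) + 102 · (11) = 2.

gcd(140, 102) = 2; s = -8, t = 11 (check: 140·(-8) + 102·11 = 2).


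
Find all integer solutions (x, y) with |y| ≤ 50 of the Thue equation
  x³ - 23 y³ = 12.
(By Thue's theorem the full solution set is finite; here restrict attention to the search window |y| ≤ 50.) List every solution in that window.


The equation is x³ - 23y³ = 12. For fixed y, x³ = 23·y³ + 12, so a solution requires the RHS to be a perfect cube.
Strategy: iterate y from -50 to 50, compute RHS = 23·y³ + 12, and check whether it is a (positive or negative) perfect cube.
Check small values of y:
  y = 0: RHS = 12 is not a perfect cube.
  y = 1: RHS = 35 is not a perfect cube.
  y = -1: RHS = -11 is not a perfect cube.
  y = 2: RHS = 196 is not a perfect cube.
  y = -2: RHS = -172 is not a perfect cube.
  y = 3: RHS = 633 is not a perfect cube.
  y = -3: RHS = -609 is not a perfect cube.
Continuing the search up to |y| = 50 finds no solutions either.
No (x, y) in the scanned range satisfies the equation.

No integer solutions with |y| ≤ 50.


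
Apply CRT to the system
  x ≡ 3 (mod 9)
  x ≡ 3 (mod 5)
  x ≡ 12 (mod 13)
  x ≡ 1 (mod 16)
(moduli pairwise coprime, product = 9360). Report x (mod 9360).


Product of moduli M = 9 · 5 · 13 · 16 = 9360.
Merge one congruence at a time:
  Start: x ≡ 3 (mod 9).
  Combine with x ≡ 3 (mod 5); new modulus lcm = 45.
    Write x = 3 + 9·t and substitute into x ≡ 3 (mod 5): 9·t ≡ 3 − 3 = 0 (mod 5).
    Reduce coefficients mod 5: 4·t ≡ 0 (mod 5).
    The inverse of 4 mod 5 is 4 (since 4·4 = 16 = 3·5 + 1), so t ≡ 4·0 = 0 ≡ 0 (mod 5).
    Then x = 3 + 9·0 = 3, valid modulo lcm(9, 5) = 45: x ≡ 3 (mod 45).
  Combine with x ≡ 12 (mod 13); new modulus lcm = 585.
    Write x = 3 + 45·t and substitute into x ≡ 12 (mod 13): 45·t ≡ 12 − 3 = 9 (mod 13).
    Reduce coefficients mod 13: 6·t ≡ 9 (mod 13).
    The inverse of 6 mod 13 is 11 (since 6·11 = 66 = 5·13 + 1), so t ≡ 11·9 = 99 ≡ 8 (mod 13).
    Then x = 3 + 45·8 = 363, valid modulo lcm(45, 13) = 585: x ≡ 363 (mod 585).
  Combine with x ≡ 1 (mod 16); new modulus lcm = 9360.
    Write x = 363 + 585·t and substitute into x ≡ 1 (mod 16): 585·t ≡ 1 − 363 = -362 (mod 16).
    Reduce coefficients mod 16: 9·t ≡ 6 (mod 16).
    The inverse of 9 mod 16 is 9 (since 9·9 = 81 = 5·16 + 1), so t ≡ 9·6 = 54 ≡ 6 (mod 16).
    Then x = 363 + 585·6 = 3873, valid modulo lcm(585, 16) = 9360: x ≡ 3873 (mod 9360).
Verify against each original: 3873 mod 9 = 3, 3873 mod 5 = 3, 3873 mod 13 = 12, 3873 mod 16 = 1.

x ≡ 3873 (mod 9360).


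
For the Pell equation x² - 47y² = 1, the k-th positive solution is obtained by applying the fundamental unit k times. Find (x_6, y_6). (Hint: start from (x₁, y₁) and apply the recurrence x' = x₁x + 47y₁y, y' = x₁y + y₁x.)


Step 1: Find the fundamental solution (x₁, y₁) of x² - 47y² = 1.
  Expand √47 as a continued fraction. a₀ = ⌊√47⌋ = 6; iterate m_{k+1} = d_k·a_k − m_k, d_{k+1} = (47 − m_{k+1}²)/d_k, a_{k+1} = ⌊(a₀ + m_{k+1})/d_{k+1}⌋ (starting m₀ = 0, d₀ = 1), with convergents p_k = a_k·p_{k-1} + p_{k-2}, q_k = a_k·q_{k-1} + q_{k-2} (p₋₁ = 1, q₋₁ = 0):
  k = 0: a₀ = 6; p₀/q₀ = 6/1; p₀² − 47·q₀² = 36 − 47 = -11.
  k = 1: m = 6, d = 11, a = ⌊(6 + 6)/11⌋ = 1; p/q = (1·6 + 1)/(1·1 + 0) = 7/1; p² − 47·q² = 49 − 47 = 2.
  k = 2: m = 5, d = 2, a = ⌊(6 + 5)/2⌋ = 5; p/q = (5·7 + 6)/(5·1 + 1) = 41/6; p² − 47·q² = 1681 − 1692 = -11.
  k = 3: m = 5, d = 11, a = ⌊(6 + 5)/11⌋ = 1; p/q = (1·41 + 7)/(1·6 + 1) = 48/7; p² − 47·q² = 2304 − 2303 = 1.
  The first convergent with p² − 47·q² = 1 gives the fundamental solution (x₁, y₁) = (48, 7).
Step 2: Apply the recurrence (x_{n+1}, y_{n+1}) = (x₁x_n + 47y₁y_n, x₁y_n + y₁x_n) repeatedly.
  From (x_1, y_1) = (48, 7): x_2 = 48·48 + 47·7·7 = 4607; y_2 = 48·7 + 7·48 = 672.
  From (x_2, y_2) = (4607, 672): x_3 = 48·4607 + 47·7·672 = 442224; y_3 = 48·672 + 7·4607 = 64505.
  From (x_3, y_3) = (442224, 64505): x_4 = 48·442224 + 47·7·64505 = 42448897; y_4 = 48·64505 + 7·442224 = 6191808.
  From (x_4, y_4) = (42448897, 6191808): x_5 = 48·42448897 + 47·7·6191808 = 4074651888; y_5 = 48·6191808 + 7·42448897 = 594349063.
  From (x_5, y_5) = (4074651888, 594349063): x_6 = 48·4074651888 + 47·7·594349063 = 391124132351; y_6 = 48·594349063 + 7·4074651888 = 57051318240.
Step 3: Verify x_6² - 47·y_6² = 152978086907322564787201 - 152978086907322564787200 = 1 (should be 1). ✓

(x_1, y_1) = (48, 7); (x_6, y_6) = (391124132351, 57051318240).


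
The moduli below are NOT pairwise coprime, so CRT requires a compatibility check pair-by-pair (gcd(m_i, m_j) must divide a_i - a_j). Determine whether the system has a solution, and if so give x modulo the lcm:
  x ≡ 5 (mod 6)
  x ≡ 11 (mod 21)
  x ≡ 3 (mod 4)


Moduli 6, 21, 4 are not pairwise coprime, so CRT works modulo lcm(m_i) when all pairwise compatibility conditions hold.
Pairwise compatibility: gcd(m_i, m_j) must divide a_i - a_j for every pair.
Merge one congruence at a time:
  Start: x ≡ 5 (mod 6).
  Combine with x ≡ 11 (mod 21): gcd(6, 21) = 3; 11 - 5 = 6, which IS divisible by 3, so compatible.
    Write x = 5 + 6·t and substitute into x ≡ 11 (mod 21): 6·t ≡ 11 − 5 = 6 (mod 21).
    Divide the congruence (and modulus) by g = 3: 2·t ≡ 2 (mod 7).
    The inverse of 2 mod 7 is 4 (since 2·4 = 8 = 1·7 + 1), so t ≡ 4·2 = 8 ≡ 1 (mod 7).
    Then x = 5 + 6·1 = 11, valid modulo lcm(6, 21) = 42: x ≡ 11 (mod 42).
  Combine with x ≡ 3 (mod 4): gcd(42, 4) = 2; 3 - 11 = -8, which IS divisible by 2, so compatible.
    Write x = 11 + 42·t and substitute into x ≡ 3 (mod 4): 42·t ≡ 3 − 11 = -8 (mod 4).
    Divide the congruence (and modulus) by g = 2: 21·t ≡ -4 (mod 2).
    Reduce coefficients mod 2: 1·t ≡ 0 (mod 2).
    So t ≡ 0 (mod 2).
    Then x = 11 + 42·0 = 11, valid modulo lcm(42, 4) = 84: x ≡ 11 (mod 84).
Verify: 11 mod 6 = 5, 11 mod 21 = 11, 11 mod 4 = 3.

x ≡ 11 (mod 84).


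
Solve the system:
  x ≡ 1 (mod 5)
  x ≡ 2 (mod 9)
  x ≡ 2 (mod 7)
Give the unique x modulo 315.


Moduli 5, 9, 7 are pairwise coprime; by CRT there is a unique solution modulo M = 5 · 9 · 7 = 315.
Solve pairwise, accumulating the modulus:
  Start with x ≡ 1 (mod 5).
  Combine with x ≡ 2 (mod 9): since gcd(5, 9) = 1, we get a unique residue mod 45.
    Write x = 1 + 5·t and substitute into x ≡ 2 (mod 9): 5·t ≡ 2 − 1 = 1 (mod 9).
    The inverse of 5 mod 9 is 2 (since 5·2 = 10 = 1·9 + 1), so t ≡ 2·1 = 2 ≡ 2 (mod 9).
    Then x = 1 + 5·2 = 11, valid modulo lcm(5, 9) = 45: x ≡ 11 (mod 45).
  Combine with x ≡ 2 (mod 7): since gcd(45, 7) = 1, we get a unique residue mod 315.
    Write x = 11 + 45·t and substitute into x ≡ 2 (mod 7): 45·t ≡ 2 − 11 = -9 (mod 7).
    Reduce coefficients mod 7: 3·t ≡ 5 (mod 7).
    The inverse of 3 mod 7 is 5 (since 3·5 = 15 = 2·7 + 1), so t ≡ 5·5 = 25 ≡ 4 (mod 7).
    Then x = 11 + 45·4 = 191, valid modulo lcm(45, 7) = 315: x ≡ 191 (mod 315).
Verify: 191 mod 5 = 1 ✓, 191 mod 9 = 2 ✓, 191 mod 7 = 2 ✓.

x ≡ 191 (mod 315).


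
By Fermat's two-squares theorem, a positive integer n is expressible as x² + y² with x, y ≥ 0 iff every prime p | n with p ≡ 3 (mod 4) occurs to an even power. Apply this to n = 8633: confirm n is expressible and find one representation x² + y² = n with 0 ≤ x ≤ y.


Step 1: Factor n = 8633 = 89 · 97.
Step 2: Check the mod-4 condition on each prime factor: 89 ≡ 1 (mod 4), exponent 1; 97 ≡ 1 (mod 4), exponent 1.
All primes ≡ 3 (mod 4) appear to even exponent (or don't appear), so by the two-squares theorem n IS expressible as a sum of two squares.
Step 3: Build a representation. Here n = 89 · 97 is a product of primes ≡ 1 (mod 4). Each prime p ≡ 1 (mod 4) is itself a sum of two squares; find a² by testing p − a² for a perfect square:
  89: 89 − 1² = 88, 89 − 2² = 85, 89 − 3² = 80, 89 − 4² = 73, 89 − 5² = 64 = 8² ⇒ 89 = 5² + 8².
  97: 97 − 1² = 96, 97 − 2² = 93, 97 − 3² = 88, 97 − 4² = 81 = 9² ⇒ 97 = 4² + 9².
  Combine using the Brahmagupta–Fibonacci identity (a² + b²)(c² + d²) = (ac − bd)² + (ad + bc)² = (ac + bd)² + (ad − bc)²:
  89 · 97 = 8633: from (5² + 8²)(4² + 9²), take (5·4 − 8·9, 5·9 + 8·4) = (20 − 72, 45 + 32) = (-52, 77); dropping signs (only squares matter) gives (52, 77); check 52² + 77² = 2704 + 5929 = 8633 ✓.
Step 4: Order so x ≤ y and verify: 52² + 77² = 2704 + 5929 = 8633 = n. ✓

n = 8633 = 52² + 77² (one valid representation with x ≤ y).


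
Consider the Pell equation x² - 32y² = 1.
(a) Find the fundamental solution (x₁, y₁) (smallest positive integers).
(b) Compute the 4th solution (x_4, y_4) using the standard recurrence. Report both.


Step 1: Find the fundamental solution (x₁, y₁) of x² - 32y² = 1.
  Expand √32 as a continued fraction. a₀ = ⌊√32⌋ = 5; iterate m_{k+1} = d_k·a_k − m_k, d_{k+1} = (32 − m_{k+1}²)/d_k, a_{k+1} = ⌊(a₀ + m_{k+1})/d_{k+1}⌋ (starting m₀ = 0, d₀ = 1), with convergents p_k = a_k·p_{k-1} + p_{k-2}, q_k = a_k·q_{k-1} + q_{k-2} (p₋₁ = 1, q₋₁ = 0):
  k = 0: a₀ = 5; p₀/q₀ = 5/1; p₀² − 32·q₀² = 25 − 32 = -7.
  k = 1: m = 5, d = 7, a = ⌊(5 + 5)/7⌋ = 1; p/q = (1·5 + 1)/(1·1 + 0) = 6/1; p² − 32·q² = 36 − 32 = 4.
  k = 2: m = 2, d = 4, a = ⌊(5 + 2)/4⌋ = 1; p/q = (1·6 + 5)/(1·1 + 1) = 11/2; p² − 32·q² = 121 − 128 = -7.
  k = 3: m = 2, d = 7, a = ⌊(5 + 2)/7⌋ = 1; p/q = (1·11 + 6)/(1·2 + 1) = 17/3; p² − 32·q² = 289 − 288 = 1.
  The first convergent with p² − 32·q² = 1 gives the fundamental solution (x₁, y₁) = (17, 3).
Step 2: Apply the recurrence (x_{n+1}, y_{n+1}) = (x₁x_n + 32y₁y_n, x₁y_n + y₁x_n) repeatedly.
  From (x_1, y_1) = (17, 3): x_2 = 17·17 + 32·3·3 = 577; y_2 = 17·3 + 3·17 = 102.
  From (x_2, y_2) = (577, 102): x_3 = 17·577 + 32·3·102 = 19601; y_3 = 17·102 + 3·577 = 3465.
  From (x_3, y_3) = (19601, 3465): x_4 = 17·19601 + 32·3·3465 = 665857; y_4 = 17·3465 + 3·19601 = 117708.
Step 3: Verify x_4² - 32·y_4² = 443365544449 - 443365544448 = 1 (should be 1). ✓

(x_1, y_1) = (17, 3); (x_4, y_4) = (665857, 117708).


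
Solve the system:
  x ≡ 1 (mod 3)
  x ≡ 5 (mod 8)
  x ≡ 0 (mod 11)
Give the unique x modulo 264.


Moduli 3, 8, 11 are pairwise coprime; by CRT there is a unique solution modulo M = 3 · 8 · 11 = 264.
Solve pairwise, accumulating the modulus:
  Start with x ≡ 1 (mod 3).
  Combine with x ≡ 5 (mod 8): since gcd(3, 8) = 1, we get a unique residue mod 24.
    Write x = 1 + 3·t and substitute into x ≡ 5 (mod 8): 3·t ≡ 5 − 1 = 4 (mod 8).
    The inverse of 3 mod 8 is 3 (since 3·3 = 9 = 1·8 + 1), so t ≡ 3·4 = 12 ≡ 4 (mod 8).
    Then x = 1 + 3·4 = 13, valid modulo lcm(3, 8) = 24: x ≡ 13 (mod 24).
  Combine with x ≡ 0 (mod 11): since gcd(24, 11) = 1, we get a unique residue mod 264.
    Write x = 13 + 24·t and substitute into x ≡ 0 (mod 11): 24·t ≡ 0 − 13 = -13 (mod 11).
    Reduce coefficients mod 11: 2·t ≡ 9 (mod 11).
    The inverse of 2 mod 11 is 6 (since 2·6 = 12 = 1·11 + 1), so t ≡ 6·9 = 54 ≡ 10 (mod 11).
    Then x = 13 + 24·10 = 253, valid modulo lcm(24, 11) = 264: x ≡ 253 (mod 264).
Verify: 253 mod 3 = 1 ✓, 253 mod 8 = 5 ✓, 253 mod 11 = 0 ✓.

x ≡ 253 (mod 264).


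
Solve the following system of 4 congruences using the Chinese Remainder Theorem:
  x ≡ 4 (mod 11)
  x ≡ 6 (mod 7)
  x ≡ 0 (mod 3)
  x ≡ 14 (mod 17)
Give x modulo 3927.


Product of moduli M = 11 · 7 · 3 · 17 = 3927.
Merge one congruence at a time:
  Start: x ≡ 4 (mod 11).
  Combine with x ≡ 6 (mod 7); new modulus lcm = 77.
    Write x = 4 + 11·t and substitute into x ≡ 6 (mod 7): 11·t ≡ 6 − 4 = 2 (mod 7).
    Reduce coefficients mod 7: 4·t ≡ 2 (mod 7).
    The inverse of 4 mod 7 is 2 (since 4·2 = 8 = 1·7 + 1), so t ≡ 2·2 = 4 ≡ 4 (mod 7).
    Then x = 4 + 11·4 = 48, valid modulo lcm(11, 7) = 77: x ≡ 48 (mod 77).
  Combine with x ≡ 0 (mod 3); new modulus lcm = 231.
    Write x = 48 + 77·t and substitute into x ≡ 0 (mod 3): 77·t ≡ 0 − 48 = -48 (mod 3).
    Reduce coefficients mod 3: 2·t ≡ 0 (mod 3).
    The inverse of 2 mod 3 is 2 (since 2·2 = 4 = 1·3 + 1), so t ≡ 2·0 = 0 ≡ 0 (mod 3).
    Then x = 48 + 77·0 = 48, valid modulo lcm(77, 3) = 231: x ≡ 48 (mod 231).
  Combine with x ≡ 14 (mod 17); new modulus lcm = 3927.
    Write x = 48 + 231·t and substitute into x ≡ 14 (mod 17): 231·t ≡ 14 − 48 = -34 (mod 17).
    Reduce coefficients mod 17: 10·t ≡ 0 (mod 17).
    The inverse of 10 mod 17 is 12 (since 10·12 = 120 = 7·17 + 1), so t ≡ 12·0 = 0 ≡ 0 (mod 17).
    Then x = 48 + 231·0 = 48, valid modulo lcm(231, 17) = 3927: x ≡ 48 (mod 3927).
Verify against each original: 48 mod 11 = 4, 48 mod 7 = 6, 48 mod 3 = 0, 48 mod 17 = 14.

x ≡ 48 (mod 3927).


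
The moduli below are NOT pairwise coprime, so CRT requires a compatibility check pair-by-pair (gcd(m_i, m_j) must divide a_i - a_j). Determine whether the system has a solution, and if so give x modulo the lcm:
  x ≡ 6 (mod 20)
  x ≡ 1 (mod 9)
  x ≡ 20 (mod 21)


Moduli 20, 9, 21 are not pairwise coprime, so CRT works modulo lcm(m_i) when all pairwise compatibility conditions hold.
Pairwise compatibility: gcd(m_i, m_j) must divide a_i - a_j for every pair.
Merge one congruence at a time:
  Start: x ≡ 6 (mod 20).
  Combine with x ≡ 1 (mod 9): gcd(20, 9) = 1; 1 - 6 = -5, which IS divisible by 1, so compatible.
    Write x = 6 + 20·t and substitute into x ≡ 1 (mod 9): 20·t ≡ 1 − 6 = -5 (mod 9).
    Reduce coefficients mod 9: 2·t ≡ 4 (mod 9).
    The inverse of 2 mod 9 is 5 (since 2·5 = 10 = 1·9 + 1), so t ≡ 5·4 = 20 ≡ 2 (mod 9).
    Then x = 6 + 20·2 = 46, valid modulo lcm(20, 9) = 180: x ≡ 46 (mod 180).
  Combine with x ≡ 20 (mod 21): gcd(180, 21) = 3, and 20 - 46 = -26 is NOT divisible by 3.
    ⇒ system is inconsistent (no integer solution).

No solution (the system is inconsistent).


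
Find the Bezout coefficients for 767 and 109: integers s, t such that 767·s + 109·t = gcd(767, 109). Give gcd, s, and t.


Euclidean algorithm on (767, 109) — divide until remainder is 0:
  767 = 7 · 109 + 4
  109 = 27 · 4 + 1
  4 = 4 · 1 + 0
gcd(767, 109) = 1.
Track Bezout coefficients alongside the remainders: start with r₀ = 767 = a·1 + b·0 (s = 1, t = 0) and r₁ = 109 = a·0 + b·1 (s = 0, t = 1); each new remainder r_{k+1} = r_{k-1} − q_k·r_k inherits s_{k+1} = s_{k-1} − q_k·s_k, t_{k+1} = t_{k-1} − q_k·t_k, so r_k = a·s_k + b·t_k at every step:
  q = 7: r = 4, s = 1 − 7·0 = 1, t = 0 − 7·1 = -7  (check: 767·1 + 109·(-7) = 4)
  q = 27: r = 1, s = 0 − 27·1 = -27, t = 1 − 27·(-7) = 190  (check: 767·(-27) + 109·190 = 1)
The row with r = 1 (the gcd) gives the Bezout coefficients s = -27, t = 190.
Result: 767 · (-27) + 109 · (190) = 1.

gcd(767, 109) = 1; s = -27, t = 190 (check: 767·(-27) + 109·190 = 1).


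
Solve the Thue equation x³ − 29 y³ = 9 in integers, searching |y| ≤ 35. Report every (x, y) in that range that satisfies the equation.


The equation is x³ - 29y³ = 9. For fixed y, x³ = 29·y³ + 9, so a solution requires the RHS to be a perfect cube.
Strategy: iterate y from -35 to 35, compute RHS = 29·y³ + 9, and check whether it is a (positive or negative) perfect cube.
Check small values of y:
  y = 0: RHS = 9 is not a perfect cube.
  y = 1: RHS = 38 is not a perfect cube.
  y = -1: RHS = -20 is not a perfect cube.
  y = 2: RHS = 241 is not a perfect cube.
  y = -2: RHS = -223 is not a perfect cube.
  y = 3: RHS = 792 is not a perfect cube.
  y = -3: RHS = -774 is not a perfect cube.
Continuing the search up to |y| = 35 finds no solutions either.
No (x, y) in the scanned range satisfies the equation.

No integer solutions with |y| ≤ 35.


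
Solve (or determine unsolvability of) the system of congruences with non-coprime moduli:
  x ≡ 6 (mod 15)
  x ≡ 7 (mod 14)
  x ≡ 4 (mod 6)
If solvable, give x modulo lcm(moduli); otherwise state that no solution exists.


Moduli 15, 14, 6 are not pairwise coprime, so CRT works modulo lcm(m_i) when all pairwise compatibility conditions hold.
Pairwise compatibility: gcd(m_i, m_j) must divide a_i - a_j for every pair.
Merge one congruence at a time:
  Start: x ≡ 6 (mod 15).
  Combine with x ≡ 7 (mod 14): gcd(15, 14) = 1; 7 - 6 = 1, which IS divisible by 1, so compatible.
    Write x = 6 + 15·t and substitute into x ≡ 7 (mod 14): 15·t ≡ 7 − 6 = 1 (mod 14).
    Reduce coefficients mod 14: 1·t ≡ 1 (mod 14).
    So t ≡ 1 (mod 14).
    Then x = 6 + 15·1 = 21, valid modulo lcm(15, 14) = 210: x ≡ 21 (mod 210).
  Combine with x ≡ 4 (mod 6): gcd(210, 6) = 6, and 4 - 21 = -17 is NOT divisible by 6.
    ⇒ system is inconsistent (no integer solution).

No solution (the system is inconsistent).


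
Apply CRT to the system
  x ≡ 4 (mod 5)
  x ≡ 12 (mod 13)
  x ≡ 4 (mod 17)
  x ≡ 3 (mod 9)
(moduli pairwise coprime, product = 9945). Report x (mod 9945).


Product of moduli M = 5 · 13 · 17 · 9 = 9945.
Merge one congruence at a time:
  Start: x ≡ 4 (mod 5).
  Combine with x ≡ 12 (mod 13); new modulus lcm = 65.
    Write x = 4 + 5·t and substitute into x ≡ 12 (mod 13): 5·t ≡ 12 − 4 = 8 (mod 13).
    The inverse of 5 mod 13 is 8 (since 5·8 = 40 = 3·13 + 1), so t ≡ 8·8 = 64 ≡ 12 (mod 13).
    Then x = 4 + 5·12 = 64, valid modulo lcm(5, 13) = 65: x ≡ 64 (mod 65).
  Combine with x ≡ 4 (mod 17); new modulus lcm = 1105.
    Write x = 64 + 65·t and substitute into x ≡ 4 (mod 17): 65·t ≡ 4 − 64 = -60 (mod 17).
    Reduce coefficients mod 17: 14·t ≡ 8 (mod 17).
    The inverse of 14 mod 17 is 11 (since 14·11 = 154 = 9·17 + 1), so t ≡ 11·8 = 88 ≡ 3 (mod 17).
    Then x = 64 + 65·3 = 259, valid modulo lcm(65, 17) = 1105: x ≡ 259 (mod 1105).
  Combine with x ≡ 3 (mod 9); new modulus lcm = 9945.
    Write x = 259 + 1105·t and substitute into x ≡ 3 (mod 9): 1105·t ≡ 3 − 259 = -256 (mod 9).
    Reduce coefficients mod 9: 7·t ≡ 5 (mod 9).
    The inverse of 7 mod 9 is 4 (since 7·4 = 28 = 3·9 + 1), so t ≡ 4·5 = 20 ≡ 2 (mod 9).
    Then x = 259 + 1105·2 = 2469, valid modulo lcm(1105, 9) = 9945: x ≡ 2469 (mod 9945).
Verify against each original: 2469 mod 5 = 4, 2469 mod 13 = 12, 2469 mod 17 = 4, 2469 mod 9 = 3.

x ≡ 2469 (mod 9945).


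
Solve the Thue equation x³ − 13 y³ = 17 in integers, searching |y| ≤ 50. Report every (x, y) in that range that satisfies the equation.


The equation is x³ - 13y³ = 17. For fixed y, x³ = 13·y³ + 17, so a solution requires the RHS to be a perfect cube.
Strategy: iterate y from -50 to 50, compute RHS = 13·y³ + 17, and check whether it is a (positive or negative) perfect cube.
Check small values of y:
  y = 0: RHS = 17 is not a perfect cube.
  y = 1: RHS = 30 is not a perfect cube.
  y = -1: RHS = 4 is not a perfect cube.
  y = 2: RHS = 121 is not a perfect cube.
  y = -2: RHS = -87 is not a perfect cube.
  y = 3: RHS = 368 is not a perfect cube.
  y = -3: RHS = -334 is not a perfect cube.
Continuing the search up to |y| = 50 finds no solutions either.
No (x, y) in the scanned range satisfies the equation.

No integer solutions with |y| ≤ 50.


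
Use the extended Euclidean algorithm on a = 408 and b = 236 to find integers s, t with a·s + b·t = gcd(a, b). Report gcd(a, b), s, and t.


Euclidean algorithm on (408, 236) — divide until remainder is 0:
  408 = 1 · 236 + 172
  236 = 1 · 172 + 64
  172 = 2 · 64 + 44
  64 = 1 · 44 + 20
  44 = 2 · 20 + 4
  20 = 5 · 4 + 0
gcd(408, 236) = 4.
Track Bezout coefficients alongside the remainders: start with r₀ = 408 = a·1 + b·0 (s = 1, t = 0) and r₁ = 236 = a·0 + b·1 (s = 0, t = 1); each new remainder r_{k+1} = r_{k-1} − q_k·r_k inherits s_{k+1} = s_{k-1} − q_k·s_k, t_{k+1} = t_{k-1} − q_k·t_k, so r_k = a·s_k + b·t_k at every step:
  q = 1: r = 172, s = 1 − 1·0 = 1, t = 0 − 1·1 = -1  (check: 408·1 + 236·(-1) = 172)
  q = 1: r = 64, s = 0 − 1·1 = -1, t = 1 − 1·(-1) = 2  (check: 408·(-1) + 236·2 = 64)
  q = 2: r = 44, s = 1 − 2·(-1) = 3, t = -1 − 2·2 = -5  (check: 408·3 + 236·(-5) = 44)
  q = 1: r = 20, s = -1 − 1·3 = -4, t = 2 − 1·(-5) = 7  (check: 408·(-4) + 236·7 = 20)
  q = 2: r = 4, s = 3 − 2·(-4) = 11, t = -5 − 2·7 = -19  (check: 408·11 + 236·(-19) = 4)
The row with r = 4 (the gcd) gives the Bezout coefficients s = 11, t = -19.
Result: 408 · (11) + 236 · (-19) = 4.

gcd(408, 236) = 4; s = 11, t = -19 (check: 408·11 + 236·(-19) = 4).


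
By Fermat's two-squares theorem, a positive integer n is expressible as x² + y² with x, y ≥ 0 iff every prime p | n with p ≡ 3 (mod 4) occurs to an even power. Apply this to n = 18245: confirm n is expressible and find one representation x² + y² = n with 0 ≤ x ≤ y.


Step 1: Factor n = 18245 = 5 · 41 · 89.
Step 2: Check the mod-4 condition on each prime factor: 5 ≡ 1 (mod 4), exponent 1; 41 ≡ 1 (mod 4), exponent 1; 89 ≡ 1 (mod 4), exponent 1.
All primes ≡ 3 (mod 4) appear to even exponent (or don't appear), so by the two-squares theorem n IS expressible as a sum of two squares.
Step 3: Build a representation. Here n = 5 · 41 · 89 is a product of primes ≡ 1 (mod 4). Each prime p ≡ 1 (mod 4) is itself a sum of two squares; find a² by testing p − a² for a perfect square:
  5: 5 − 1² = 4 = 2² ⇒ 5 = 1² + 2².
  41: 41 − 1² = 40, 41 − 2² = 37, 41 − 3² = 32, 41 − 4² = 25 = 5² ⇒ 41 = 4² + 5².
  89: 89 − 1² = 88, 89 − 2² = 85, 89 − 3² = 80, 89 − 4² = 73, 89 − 5² = 64 = 8² ⇒ 89 = 5² + 8².
  Combine using the Brahmagupta–Fibonacci identity (a² + b²)(c² + d²) = (ac − bd)² + (ad + bc)² = (ac + bd)² + (ad − bc)²:
  5 · 41 = 205: from (1² + 2²)(4² + 5²), take (1·4 − 2·5, 1·5 + 2·4) = (4 − 10, 5 + 8) = (-6, 13); dropping signs (only squares matter) gives (6, 13); check 6² + 13² = 36 + 169 = 205 ✓.
  205 · 89 = 18245: from (6² + 13²)(5² + 8²), take (6·5 − 13·8, 6·8 + 13·5) = (30 − 104, 48 + 65) = (-74, 113); dropping signs (only squares matter) gives (74, 113); check 74² + 113² = 5476 + 12769 = 18245 ✓.
Step 4: Order so x ≤ y and verify: 74² + 113² = 5476 + 12769 = 18245 = n. ✓

n = 18245 = 74² + 113² (one valid representation with x ≤ y).


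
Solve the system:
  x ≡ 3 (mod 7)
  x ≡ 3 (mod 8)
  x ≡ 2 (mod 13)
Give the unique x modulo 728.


Moduli 7, 8, 13 are pairwise coprime; by CRT there is a unique solution modulo M = 7 · 8 · 13 = 728.
Solve pairwise, accumulating the modulus:
  Start with x ≡ 3 (mod 7).
  Combine with x ≡ 3 (mod 8): since gcd(7, 8) = 1, we get a unique residue mod 56.
    Write x = 3 + 7·t and substitute into x ≡ 3 (mod 8): 7·t ≡ 3 − 3 = 0 (mod 8).
    The inverse of 7 mod 8 is 7 (since 7·7 = 49 = 6·8 + 1), so t ≡ 7·0 = 0 ≡ 0 (mod 8).
    Then x = 3 + 7·0 = 3, valid modulo lcm(7, 8) = 56: x ≡ 3 (mod 56).
  Combine with x ≡ 2 (mod 13): since gcd(56, 13) = 1, we get a unique residue mod 728.
    Write x = 3 + 56·t and substitute into x ≡ 2 (mod 13): 56·t ≡ 2 − 3 = -1 (mod 13).
    Reduce coefficients mod 13: 4·t ≡ 12 (mod 13).
    The inverse of 4 mod 13 is 10 (since 4·10 = 40 = 3·13 + 1), so t ≡ 10·12 = 120 ≡ 3 (mod 13).
    Then x = 3 + 56·3 = 171, valid modulo lcm(56, 13) = 728: x ≡ 171 (mod 728).
Verify: 171 mod 7 = 3 ✓, 171 mod 8 = 3 ✓, 171 mod 13 = 2 ✓.

x ≡ 171 (mod 728).


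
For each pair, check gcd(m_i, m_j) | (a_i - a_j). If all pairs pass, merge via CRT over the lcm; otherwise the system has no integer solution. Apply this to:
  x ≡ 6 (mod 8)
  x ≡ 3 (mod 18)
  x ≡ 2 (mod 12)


Moduli 8, 18, 12 are not pairwise coprime, so CRT works modulo lcm(m_i) when all pairwise compatibility conditions hold.
Pairwise compatibility: gcd(m_i, m_j) must divide a_i - a_j for every pair.
Merge one congruence at a time:
  Start: x ≡ 6 (mod 8).
  Combine with x ≡ 3 (mod 18): gcd(8, 18) = 2, and 3 - 6 = -3 is NOT divisible by 2.
    ⇒ system is inconsistent (no integer solution).

No solution (the system is inconsistent).


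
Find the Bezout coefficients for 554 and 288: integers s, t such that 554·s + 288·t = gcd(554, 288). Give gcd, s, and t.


Euclidean algorithm on (554, 288) — divide until remainder is 0:
  554 = 1 · 288 + 266
  288 = 1 · 266 + 22
  266 = 12 · 22 + 2
  22 = 11 · 2 + 0
gcd(554, 288) = 2.
Track Bezout coefficients alongside the remainders: start with r₀ = 554 = a·1 + b·0 (s = 1, t = 0) and r₁ = 288 = a·0 + b·1 (s = 0, t = 1); each new remainder r_{k+1} = r_{k-1} − q_k·r_k inherits s_{k+1} = s_{k-1} − q_k·s_k, t_{k+1} = t_{k-1} − q_k·t_k, so r_k = a·s_k + b·t_k at every step:
  q = 1: r = 266, s = 1 − 1·0 = 1, t = 0 − 1·1 = -1  (check: 554·1 + 288·(-1) = 266)
  q = 1: r = 22, s = 0 − 1·1 = -1, t = 1 − 1·(-1) = 2  (check: 554·(-1) + 288·2 = 22)
  q = 12: r = 2, s = 1 − 12·(-1) = 13, t = -1 − 12·2 = -25  (check: 554·13 + 288·(-25) = 2)
The row with r = 2 (the gcd) gives the Bezout coefficients s = 13, t = -25.
Result: 554 · (13) + 288 · (-25) = 2.

gcd(554, 288) = 2; s = 13, t = -25 (check: 554·13 + 288·(-25) = 2).


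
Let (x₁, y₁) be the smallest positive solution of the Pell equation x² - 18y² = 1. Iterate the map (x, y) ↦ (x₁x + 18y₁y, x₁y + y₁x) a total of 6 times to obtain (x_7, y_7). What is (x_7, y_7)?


Step 1: Find the fundamental solution (x₁, y₁) of x² - 18y² = 1.
  Expand √18 as a continued fraction. a₀ = ⌊√18⌋ = 4; iterate m_{k+1} = d_k·a_k − m_k, d_{k+1} = (18 − m_{k+1}²)/d_k, a_{k+1} = ⌊(a₀ + m_{k+1})/d_{k+1}⌋ (starting m₀ = 0, d₀ = 1), with convergents p_k = a_k·p_{k-1} + p_{k-2}, q_k = a_k·q_{k-1} + q_{k-2} (p₋₁ = 1, q₋₁ = 0):
  k = 0: a₀ = 4; p₀/q₀ = 4/1; p₀² − 18·q₀² = 16 − 18 = -2.
  k = 1: m = 4, d = 2, a = ⌊(4 + 4)/2⌋ = 4; p/q = (4·4 + 1)/(4·1 + 0) = 17/4; p² − 18·q² = 289 − 288 = 1.
  The first convergent with p² − 18·q² = 1 gives the fundamental solution (x₁, y₁) = (17, 4).
Step 2: Apply the recurrence (x_{n+1}, y_{n+1}) = (x₁x_n + 18y₁y_n, x₁y_n + y₁x_n) repeatedly.
  From (x_1, y_1) = (17, 4): x_2 = 17·17 + 18·4·4 = 577; y_2 = 17·4 + 4·17 = 136.
  From (x_2, y_2) = (577, 136): x_3 = 17·577 + 18·4·136 = 19601; y_3 = 17·136 + 4·577 = 4620.
  From (x_3, y_3) = (19601, 4620): x_4 = 17·19601 + 18·4·4620 = 665857; y_4 = 17·4620 + 4·19601 = 156944.
  From (x_4, y_4) = (665857, 156944): x_5 = 17·665857 + 18·4·156944 = 22619537; y_5 = 17·156944 + 4·665857 = 5331476.
  From (x_5, y_5) = (22619537, 5331476): x_6 = 17·22619537 + 18·4·5331476 = 768398401; y_6 = 17·5331476 + 4·22619537 = 181113240.
  From (x_6, y_6) = (768398401, 181113240): x_7 = 17·768398401 + 18·4·181113240 = 26102926097; y_7 = 17·181113240 + 4·768398401 = 6152518684.
Step 3: Verify x_7² - 18·y_7² = 681362750825443653409 - 681362750825443653408 = 1 (should be 1). ✓

(x_1, y_1) = (17, 4); (x_7, y_7) = (26102926097, 6152518684).


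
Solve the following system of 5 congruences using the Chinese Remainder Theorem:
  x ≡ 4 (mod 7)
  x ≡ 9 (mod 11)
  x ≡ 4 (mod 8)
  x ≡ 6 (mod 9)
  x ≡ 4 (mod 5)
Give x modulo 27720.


Product of moduli M = 7 · 11 · 8 · 9 · 5 = 27720.
Merge one congruence at a time:
  Start: x ≡ 4 (mod 7).
  Combine with x ≡ 9 (mod 11); new modulus lcm = 77.
    Write x = 4 + 7·t and substitute into x ≡ 9 (mod 11): 7·t ≡ 9 − 4 = 5 (mod 11).
    The inverse of 7 mod 11 is 8 (since 7·8 = 56 = 5·11 + 1), so t ≡ 8·5 = 40 ≡ 7 (mod 11).
    Then x = 4 + 7·7 = 53, valid modulo lcm(7, 11) = 77: x ≡ 53 (mod 77).
  Combine with x ≡ 4 (mod 8); new modulus lcm = 616.
    Write x = 53 + 77·t and substitute into x ≡ 4 (mod 8): 77·t ≡ 4 − 53 = -49 (mod 8).
    Reduce coefficients mod 8: 5·t ≡ 7 (mod 8).
    The inverse of 5 mod 8 is 5 (since 5·5 = 25 = 3·8 + 1), so t ≡ 5·7 = 35 ≡ 3 (mod 8).
    Then x = 53 + 77·3 = 284, valid modulo lcm(77, 8) = 616: x ≡ 284 (mod 616).
  Combine with x ≡ 6 (mod 9); new modulus lcm = 5544.
    Write x = 284 + 616·t and substitute into x ≡ 6 (mod 9): 616·t ≡ 6 − 284 = -278 (mod 9).
    Reduce coefficients mod 9: 4·t ≡ 1 (mod 9).
    The inverse of 4 mod 9 is 7 (since 4·7 = 28 = 3·9 + 1), so t ≡ 7·1 = 7 ≡ 7 (mod 9).
    Then x = 284 + 616·7 = 4596, valid modulo lcm(616, 9) = 5544: x ≡ 4596 (mod 5544).
  Combine with x ≡ 4 (mod 5); new modulus lcm = 27720.
    Write x = 4596 + 5544·t and substitute into x ≡ 4 (mod 5): 5544·t ≡ 4 − 4596 = -4592 (mod 5).
    Reduce coefficients mod 5: 4·t ≡ 3 (mod 5).
    The inverse of 4 mod 5 is 4 (since 4·4 = 16 = 3·5 + 1), so t ≡ 4·3 = 12 ≡ 2 (mod 5).
    Then x = 4596 + 5544·2 = 15684, valid modulo lcm(5544, 5) = 27720: x ≡ 15684 (mod 27720).
Verify against each original: 15684 mod 7 = 4, 15684 mod 11 = 9, 15684 mod 8 = 4, 15684 mod 9 = 6, 15684 mod 5 = 4.

x ≡ 15684 (mod 27720).


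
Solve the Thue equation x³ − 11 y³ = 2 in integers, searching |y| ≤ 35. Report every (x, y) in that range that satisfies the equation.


The equation is x³ - 11y³ = 2. For fixed y, x³ = 11·y³ + 2, so a solution requires the RHS to be a perfect cube.
Strategy: iterate y from -35 to 35, compute RHS = 11·y³ + 2, and check whether it is a (positive or negative) perfect cube.
Check small values of y:
  y = 0: RHS = 2 is not a perfect cube.
  y = 1: RHS = 13 is not a perfect cube.
  y = -1: RHS = -9 is not a perfect cube.
  y = 2: RHS = 90 is not a perfect cube.
  y = -2: RHS = -86 is not a perfect cube.
  y = 3: RHS = 299 is not a perfect cube.
  y = -3: RHS = -295 is not a perfect cube.
Continuing the search up to |y| = 35 finds no solutions either.
No (x, y) in the scanned range satisfies the equation.

No integer solutions with |y| ≤ 35.


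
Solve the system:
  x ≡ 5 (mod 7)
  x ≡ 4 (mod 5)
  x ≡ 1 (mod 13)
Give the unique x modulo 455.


Moduli 7, 5, 13 are pairwise coprime; by CRT there is a unique solution modulo M = 7 · 5 · 13 = 455.
Solve pairwise, accumulating the modulus:
  Start with x ≡ 5 (mod 7).
  Combine with x ≡ 4 (mod 5): since gcd(7, 5) = 1, we get a unique residue mod 35.
    Write x = 5 + 7·t and substitute into x ≡ 4 (mod 5): 7·t ≡ 4 − 5 = -1 (mod 5).
    Reduce coefficients mod 5: 2·t ≡ 4 (mod 5).
    The inverse of 2 mod 5 is 3 (since 2·3 = 6 = 1·5 + 1), so t ≡ 3·4 = 12 ≡ 2 (mod 5).
    Then x = 5 + 7·2 = 19, valid modulo lcm(7, 5) = 35: x ≡ 19 (mod 35).
  Combine with x ≡ 1 (mod 13): since gcd(35, 13) = 1, we get a unique residue mod 455.
    Write x = 19 + 35·t and substitute into x ≡ 1 (mod 13): 35·t ≡ 1 − 19 = -18 (mod 13).
    Reduce coefficients mod 13: 9·t ≡ 8 (mod 13).
    The inverse of 9 mod 13 is 3 (since 9·3 = 27 = 2·13 + 1), so t ≡ 3·8 = 24 ≡ 11 (mod 13).
    Then x = 19 + 35·11 = 404, valid modulo lcm(35, 13) = 455: x ≡ 404 (mod 455).
Verify: 404 mod 7 = 5 ✓, 404 mod 5 = 4 ✓, 404 mod 13 = 1 ✓.

x ≡ 404 (mod 455).


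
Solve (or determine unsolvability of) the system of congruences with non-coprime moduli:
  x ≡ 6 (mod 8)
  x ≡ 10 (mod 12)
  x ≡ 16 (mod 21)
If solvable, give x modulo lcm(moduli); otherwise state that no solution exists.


Moduli 8, 12, 21 are not pairwise coprime, so CRT works modulo lcm(m_i) when all pairwise compatibility conditions hold.
Pairwise compatibility: gcd(m_i, m_j) must divide a_i - a_j for every pair.
Merge one congruence at a time:
  Start: x ≡ 6 (mod 8).
  Combine with x ≡ 10 (mod 12): gcd(8, 12) = 4; 10 - 6 = 4, which IS divisible by 4, so compatible.
    Write x = 6 + 8·t and substitute into x ≡ 10 (mod 12): 8·t ≡ 10 − 6 = 4 (mod 12).
    Divide the congruence (and modulus) by g = 4: 2·t ≡ 1 (mod 3).
    The inverse of 2 mod 3 is 2 (since 2·2 = 4 = 1·3 + 1), so t ≡ 2·1 = 2 ≡ 2 (mod 3).
    Then x = 6 + 8·2 = 22, valid modulo lcm(8, 12) = 24: x ≡ 22 (mod 24).
  Combine with x ≡ 16 (mod 21): gcd(24, 21) = 3; 16 - 22 = -6, which IS divisible by 3, so compatible.
    Write x = 22 + 24·t and substitute into x ≡ 16 (mod 21): 24·t ≡ 16 − 22 = -6 (mod 21).
    Divide the congruence (and modulus) by g = 3: 8·t ≡ -2 (mod 7).
    Reduce coefficients mod 7: 1·t ≡ 5 (mod 7).
    So t ≡ 5 (mod 7).
    Then x = 22 + 24·5 = 142, valid modulo lcm(24, 21) = 168: x ≡ 142 (mod 168).
Verify: 142 mod 8 = 6, 142 mod 12 = 10, 142 mod 21 = 16.

x ≡ 142 (mod 168).


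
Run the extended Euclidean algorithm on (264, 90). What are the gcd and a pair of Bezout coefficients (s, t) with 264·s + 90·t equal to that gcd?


Euclidean algorithm on (264, 90) — divide until remainder is 0:
  264 = 2 · 90 + 84
  90 = 1 · 84 + 6
  84 = 14 · 6 + 0
gcd(264, 90) = 6.
Track Bezout coefficients alongside the remainders: start with r₀ = 264 = a·1 + b·0 (s = 1, t = 0) and r₁ = 90 = a·0 + b·1 (s = 0, t = 1); each new remainder r_{k+1} = r_{k-1} − q_k·r_k inherits s_{k+1} = s_{k-1} − q_k·s_k, t_{k+1} = t_{k-1} − q_k·t_k, so r_k = a·s_k + b·t_k at every step:
  q = 2: r = 84, s = 1 − 2·0 = 1, t = 0 − 2·1 = -2  (check: 264·1 + 90·(-2) = 84)
  q = 1: r = 6, s = 0 − 1·1 = -1, t = 1 − 1·(-2) = 3  (check: 264·(-1) + 90·3 = 6)
The row with r = 6 (the gcd) gives the Bezout coefficients s = -1, t = 3.
Result: 264 · (-1) + 90 · (3) = 6.

gcd(264, 90) = 6; s = -1, t = 3 (check: 264·(-1) + 90·3 = 6).
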